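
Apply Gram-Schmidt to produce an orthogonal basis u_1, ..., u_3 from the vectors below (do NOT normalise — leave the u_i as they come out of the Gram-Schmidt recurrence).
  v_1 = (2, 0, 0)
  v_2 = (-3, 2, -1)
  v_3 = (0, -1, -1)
Orthogonal basis:
  u_1 = (2, 0, 0)
  u_2 = (0, 2, -1)
  u_3 = (0, -3/5, -6/5)

Apply the Gram-Schmidt recurrence
  u_1 = v_1
  u_i = v_i − Σ_{j<i} ((v_i · u_j) / (u_j · u_j)) · u_j.

Step by step this gives:
  u_1 = (2, 0, 0)
  u_2 = (0, 2, -1)
  u_3 = (0, -3/5, -6/5)

Orthogonality check:
  u_2 · u_1 = 0 (should be 0)
  u_3 · u_1 = 0 (should be 0)
  u_3 · u_2 = 0 (should be 0)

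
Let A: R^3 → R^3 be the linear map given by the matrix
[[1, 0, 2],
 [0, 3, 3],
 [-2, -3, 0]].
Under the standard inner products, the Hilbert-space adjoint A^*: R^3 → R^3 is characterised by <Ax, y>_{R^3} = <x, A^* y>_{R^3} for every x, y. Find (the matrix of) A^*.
A^* = A^T =
[[1, 0, -2],
 [0, 3, -3],
 [2, 3, 0]]

For real matrices with standard dot products, the defining identity <Ax, y> = <x, A^* y> gives (Ax)^T y = x^T (A^*) y, i.e. x^T A^T y = x^T (A^*) y. Since this holds for all x, y, we must have A^* = A^T. Therefore
A^* =
[[1, 0, -2],
 [0, 3, -3],
 [2, 3, 0]].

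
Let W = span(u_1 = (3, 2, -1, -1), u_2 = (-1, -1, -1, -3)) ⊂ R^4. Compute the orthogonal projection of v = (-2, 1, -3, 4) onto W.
proj_W(v) = (-79/179, -11/179, 193/179, 443/179)

Set up U = [u_1 | ... | u_2] ∈ R^(4×2). The projector onto W = col(U) is P = U (U^T U)^(-1) U^T.
Compute U^T U =
  [15, -1]
  [-1, 12],
and U^T v = (-5, -8).
Solve U^T U · c = U^T v for the coefficients: c = (-68/179, -125/179). The projection is proj_W(v) = U c.
Check: (v - proj_W(v)) · u_1 = 0  (should be 0).
Check: (v - proj_W(v)) · u_2 = 0  (should be 0).
Result: proj_W(v) = (-79/179, -11/179, 193/179, 443/179).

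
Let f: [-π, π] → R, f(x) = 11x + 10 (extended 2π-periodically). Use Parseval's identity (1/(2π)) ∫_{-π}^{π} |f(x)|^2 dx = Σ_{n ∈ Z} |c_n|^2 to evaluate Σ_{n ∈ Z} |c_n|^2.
Σ |c_n|^2 = 121π^2/3 + 100

Expand and integrate term by term over [-π, π]:
  ∫ (11x)^2 dx = 121·(2π^3/3); ∫ 2·11·(10)·x dx = 0 (odd integrand); ∫ 10^2 dx = 100·2π.
So (1/(2π)) ∫_{-π}^{π} (11x + 10)^2 dx = 121π^2/3 + 100 = 121π^2/3 + 100.
Parseval ⇒ Σ |c_n|^2 = 121π^2/3 + 100.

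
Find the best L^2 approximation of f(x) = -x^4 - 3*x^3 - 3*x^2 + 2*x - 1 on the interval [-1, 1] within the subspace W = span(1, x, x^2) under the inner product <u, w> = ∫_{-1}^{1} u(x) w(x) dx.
g(x) = -27*x^2/7 + x/5 - 32/35

The best approximation g ∈ W is the orthogonal projection of f onto W. Writing g = a_0 + a_1 x + a_2 x^2, the coefficients solve the normal equations G · a = b where
  G_{ij} = <φ_i, φ_j> and b_i = <f, φ_i>, with φ_0 = 1, φ_1 = x, φ_2 = x^2.
G =
  [2, 0, 2/3]
  [0, 2/3, 0]
  [2/3, 0, 2/5],
b = (-22/5, 2/15, -226/105).
Solving gives a_0 = -32/35, a_1 = 1/5, a_2 = -27/7, so
  g(x) = -27*x^2/7 + x/5 - 32/35.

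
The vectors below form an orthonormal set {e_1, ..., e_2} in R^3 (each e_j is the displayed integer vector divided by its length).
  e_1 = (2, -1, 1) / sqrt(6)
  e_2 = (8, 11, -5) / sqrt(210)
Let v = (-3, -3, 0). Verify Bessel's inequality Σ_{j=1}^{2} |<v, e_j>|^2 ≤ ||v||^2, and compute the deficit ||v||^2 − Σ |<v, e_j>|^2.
Σ |<v, e_j>|^2 = 594/35; ||v||^2 = 18; deficit = 36/35

Write each e_j = u_j / sqrt(<u_j, u_j>) where u_j is the displayed integer vector. Then <v, e_j> = <v, u_j> / sqrt(<u_j, u_j>), so |<v, e_j>|^2 = <v, u_j>^2 / <u_j, u_j>.
Coefficients: <v, e_1> = -3/sqrt(6), <v, e_2> = -57/sqrt(210).
Square and sum: Σ |<v, e_j>|^2 = 594/35.
Compute ||v||^2 = v·v = 18.
Deficit = 18 − 594/35 = 36/35 ≥ 0, confirming Bessel's inequality. (The deficit equals ||v − Σ <v,e_j> e_j||^2, the squared distance from v to span{e_j}.)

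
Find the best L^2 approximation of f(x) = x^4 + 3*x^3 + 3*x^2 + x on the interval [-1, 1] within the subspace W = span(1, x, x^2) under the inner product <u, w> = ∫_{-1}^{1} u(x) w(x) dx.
g(x) = 27*x^2/7 + 14*x/5 - 3/35

The best approximation g ∈ W is the orthogonal projection of f onto W. Writing g = a_0 + a_1 x + a_2 x^2, the coefficients solve the normal equations G · a = b where
  G_{ij} = <φ_i, φ_j> and b_i = <f, φ_i>, with φ_0 = 1, φ_1 = x, φ_2 = x^2.
G =
  [2, 0, 2/3]
  [0, 2/3, 0]
  [2/3, 0, 2/5],
b = (12/5, 28/15, 52/35).
Solving gives a_0 = -3/35, a_1 = 14/5, a_2 = 27/7, so
  g(x) = 27*x^2/7 + 14*x/5 - 3/35.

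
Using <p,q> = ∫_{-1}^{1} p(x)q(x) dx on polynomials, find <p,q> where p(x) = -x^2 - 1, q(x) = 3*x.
<p,q> = 0

Expand the product: p(x)·q(x) = -3*x^3 - 3*x.
∫_{-1}^{1} of each monomial x^k gives [2/(k+1) if k even, 0 if k odd]. Integrating term-by-term (or equivalently evaluating the antiderivative F(x) = -3*x^4/4 - 3*x^2/2 at the endpoints):
  F(1) − F(−1) = -9/4 − (-9/4) = 0.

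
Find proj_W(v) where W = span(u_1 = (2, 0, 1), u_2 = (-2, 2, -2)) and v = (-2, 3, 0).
proj_W(v) = (-7/6, 13/6, -5/3)

Set up U = [u_1 | ... | u_2] ∈ R^(3×2). The projector onto W = col(U) is P = U (U^T U)^(-1) U^T.
Compute U^T U =
  [5, -6]
  [-6, 12],
and U^T v = (-4, 10).
Solve U^T U · c = U^T v for the coefficients: c = (1/2, 13/12). The projection is proj_W(v) = U c.
Check: (v - proj_W(v)) · u_1 = 0  (should be 0).
Check: (v - proj_W(v)) · u_2 = 0  (should be 0).
Result: proj_W(v) = (-7/6, 13/6, -5/3).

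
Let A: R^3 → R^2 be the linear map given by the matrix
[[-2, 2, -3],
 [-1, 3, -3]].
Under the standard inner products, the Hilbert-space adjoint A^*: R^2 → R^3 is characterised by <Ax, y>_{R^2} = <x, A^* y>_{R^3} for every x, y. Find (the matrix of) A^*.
A^* = A^T =
[[-2, -1],
 [2, 3],
 [-3, -3]]

For real matrices with standard dot products, the defining identity <Ax, y> = <x, A^* y> gives (Ax)^T y = x^T (A^*) y, i.e. x^T A^T y = x^T (A^*) y. Since this holds for all x, y, we must have A^* = A^T. Therefore
A^* =
[[-2, -1],
 [2, 3],
 [-3, -3]].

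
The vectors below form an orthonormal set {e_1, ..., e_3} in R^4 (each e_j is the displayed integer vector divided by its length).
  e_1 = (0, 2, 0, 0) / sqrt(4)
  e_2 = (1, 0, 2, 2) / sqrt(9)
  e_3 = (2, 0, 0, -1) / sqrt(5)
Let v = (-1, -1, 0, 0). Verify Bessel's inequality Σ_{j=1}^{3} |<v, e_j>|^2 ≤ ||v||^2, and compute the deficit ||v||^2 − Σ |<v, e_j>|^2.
Σ |<v, e_j>|^2 = 86/45; ||v||^2 = 2; deficit = 4/45

Write each e_j = u_j / sqrt(<u_j, u_j>) where u_j is the displayed integer vector. Then <v, e_j> = <v, u_j> / sqrt(<u_j, u_j>), so |<v, e_j>|^2 = <v, u_j>^2 / <u_j, u_j>.
Coefficients: <v, e_1> = -2/sqrt(4), <v, e_2> = -1/sqrt(9), <v, e_3> = -2/sqrt(5).
Square and sum: Σ |<v, e_j>|^2 = 86/45.
Compute ||v||^2 = v·v = 2.
Deficit = 2 − 86/45 = 4/45 ≥ 0, confirming Bessel's inequality. (The deficit equals ||v − Σ <v,e_j> e_j||^2, the squared distance from v to span{e_j}.)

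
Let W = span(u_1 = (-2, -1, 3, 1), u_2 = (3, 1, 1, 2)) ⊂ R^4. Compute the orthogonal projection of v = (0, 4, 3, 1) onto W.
proj_W(v) = (225/221, 3/17, 471/221, 402/221)

Set up U = [u_1 | ... | u_2] ∈ R^(4×2). The projector onto W = col(U) is P = U (U^T U)^(-1) U^T.
Compute U^T U =
  [15, -2]
  [-2, 15],
and U^T v = (6, 9).
Solve U^T U · c = U^T v for the coefficients: c = (108/221, 147/221). The projection is proj_W(v) = U c.
Check: (v - proj_W(v)) · u_1 = 0  (should be 0).
Check: (v - proj_W(v)) · u_2 = 0  (should be 0).
Result: proj_W(v) = (225/221, 3/17, 471/221, 402/221).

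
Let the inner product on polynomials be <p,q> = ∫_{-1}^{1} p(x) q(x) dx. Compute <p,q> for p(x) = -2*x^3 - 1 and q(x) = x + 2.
<p,q> = -24/5

Expand the product: p(x)·q(x) = -2*x^4 - 4*x^3 - x - 2.
∫_{-1}^{1} of each monomial x^k gives [2/(k+1) if k even, 0 if k odd]. Integrating term-by-term (or equivalently evaluating the antiderivative F(x) = -2*x^5/5 - x^4 - x^2/2 - 2*x at the endpoints):
  F(1) − F(−1) = -39/10 − (9/10) = -24/5.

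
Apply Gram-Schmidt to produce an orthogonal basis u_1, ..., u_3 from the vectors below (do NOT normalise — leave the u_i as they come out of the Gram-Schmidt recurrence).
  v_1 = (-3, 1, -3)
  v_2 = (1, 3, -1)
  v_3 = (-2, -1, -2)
Orthogonal basis:
  u_1 = (-3, 1, -3)
  u_2 = (28/19, 54/19, -10/19)
  u_3 = (2/5, -3/10, -1/2)

Apply the Gram-Schmidt recurrence
  u_1 = v_1
  u_i = v_i − Σ_{j<i} ((v_i · u_j) / (u_j · u_j)) · u_j.

Step by step this gives:
  u_1 = (-3, 1, -3)
  u_2 = (28/19, 54/19, -10/19)
  u_3 = (2/5, -3/10, -1/2)

Orthogonality check:
  u_2 · u_1 = 0 (should be 0)
  u_3 · u_1 = 0 (should be 0)
  u_3 · u_2 = 0 (should be 0)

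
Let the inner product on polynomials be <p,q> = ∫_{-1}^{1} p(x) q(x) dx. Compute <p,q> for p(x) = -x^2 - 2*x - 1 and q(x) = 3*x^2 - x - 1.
<p,q> = 4/5

Expand the product: p(x)·q(x) = -3*x^4 - 5*x^3 + 3*x + 1.
∫_{-1}^{1} of each monomial x^k gives [2/(k+1) if k even, 0 if k odd]. Integrating term-by-term (or equivalently evaluating the antiderivative F(x) = -3*x^5/5 - 5*x^4/4 + 3*x^2/2 + x at the endpoints):
  F(1) − F(−1) = 13/20 − (-3/20) = 4/5.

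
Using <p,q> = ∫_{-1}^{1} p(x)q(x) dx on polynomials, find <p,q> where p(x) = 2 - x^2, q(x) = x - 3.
<p,q> = -10

Expand the product: p(x)·q(x) = -x^3 + 3*x^2 + 2*x - 6.
∫_{-1}^{1} of each monomial x^k gives [2/(k+1) if k even, 0 if k odd]. Integrating term-by-term (or equivalently evaluating the antiderivative F(x) = -x^4/4 + x^3 + x^2 - 6*x at the endpoints):
  F(1) − F(−1) = -17/4 − (23/4) = -10.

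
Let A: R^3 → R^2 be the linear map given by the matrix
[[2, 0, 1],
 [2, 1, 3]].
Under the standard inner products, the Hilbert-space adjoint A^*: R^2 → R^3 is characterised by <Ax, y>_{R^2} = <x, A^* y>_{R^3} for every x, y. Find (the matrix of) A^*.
A^* = A^T =
[[2, 2],
 [0, 1],
 [1, 3]]

For real matrices with standard dot products, the defining identity <Ax, y> = <x, A^* y> gives (Ax)^T y = x^T (A^*) y, i.e. x^T A^T y = x^T (A^*) y. Since this holds for all x, y, we must have A^* = A^T. Therefore
A^* =
[[2, 2],
 [0, 1],
 [1, 3]].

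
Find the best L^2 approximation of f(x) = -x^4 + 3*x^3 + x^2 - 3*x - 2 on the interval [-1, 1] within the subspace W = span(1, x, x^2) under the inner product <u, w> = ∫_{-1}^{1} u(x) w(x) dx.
g(x) = x^2/7 - 6*x/5 - 67/35

The best approximation g ∈ W is the orthogonal projection of f onto W. Writing g = a_0 + a_1 x + a_2 x^2, the coefficients solve the normal equations G · a = b where
  G_{ij} = <φ_i, φ_j> and b_i = <f, φ_i>, with φ_0 = 1, φ_1 = x, φ_2 = x^2.
G =
  [2, 0, 2/3]
  [0, 2/3, 0]
  [2/3, 0, 2/5],
b = (-56/15, -4/5, -128/105).
Solving gives a_0 = -67/35, a_1 = -6/5, a_2 = 1/7, so
  g(x) = x^2/7 - 6*x/5 - 67/35.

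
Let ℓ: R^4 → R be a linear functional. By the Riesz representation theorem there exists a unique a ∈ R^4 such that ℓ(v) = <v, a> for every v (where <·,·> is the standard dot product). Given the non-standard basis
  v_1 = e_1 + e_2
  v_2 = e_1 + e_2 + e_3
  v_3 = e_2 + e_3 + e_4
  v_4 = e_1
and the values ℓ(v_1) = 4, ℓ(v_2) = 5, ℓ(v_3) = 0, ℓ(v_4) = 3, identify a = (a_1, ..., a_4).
a = (3, 1, 1, -2)

Write a = (a_1, ..., a_4) in the standard basis. For each basis vector v_i, ℓ(v_i) = <v_i, a> is a linear equation in the a_j's. Collect the n equations into a matrix system V a = ℓ, where row i of V is v_i (expressed in the standard basis). Since V is invertible (lower-triangular with 1s on the diagonal, up to permutation), solve by back-substitution:
  V =
[[1, 1, 0, 0],
 [1, 1, 1, 0],
 [0, 1, 1, 1],
 [1, 0, 0, 0]]
  V a = (4, 5, 0, 3)
Solving gives a = (3, 1, 1, -2).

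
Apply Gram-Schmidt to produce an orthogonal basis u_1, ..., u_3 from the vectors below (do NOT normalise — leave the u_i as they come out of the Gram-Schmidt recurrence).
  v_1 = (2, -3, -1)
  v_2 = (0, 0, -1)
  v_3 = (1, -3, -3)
Orthogonal basis:
  u_1 = (2, -3, -1)
  u_2 = (-1/7, 3/14, -13/14)
  u_3 = (-9/13, -6/13, 0)

Apply the Gram-Schmidt recurrence
  u_1 = v_1
  u_i = v_i − Σ_{j<i} ((v_i · u_j) / (u_j · u_j)) · u_j.

Step by step this gives:
  u_1 = (2, -3, -1)
  u_2 = (-1/7, 3/14, -13/14)
  u_3 = (-9/13, -6/13, 0)

Orthogonality check:
  u_2 · u_1 = 0 (should be 0)
  u_3 · u_1 = 0 (should be 0)
  u_3 · u_2 = 0 (should be 0)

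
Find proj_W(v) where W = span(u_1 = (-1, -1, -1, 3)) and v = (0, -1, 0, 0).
proj_W(v) = (-1/12, -1/12, -1/12, 1/4)

Set up U = [u_1 | ... | u_1] ∈ R^(4×1). The projector onto W = col(U) is P = U (U^T U)^(-1) U^T.
Compute U^T U =
  [12],
and U^T v = (1).
Solve U^T U · c = U^T v for the coefficients: c = (1/12). The projection is proj_W(v) = U c.
Check: (v - proj_W(v)) · u_1 = 0  (should be 0).
Result: proj_W(v) = (-1/12, -1/12, -1/12, 1/4).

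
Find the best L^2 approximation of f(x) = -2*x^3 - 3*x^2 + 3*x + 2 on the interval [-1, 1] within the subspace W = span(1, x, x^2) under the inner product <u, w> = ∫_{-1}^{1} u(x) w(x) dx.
g(x) = -3*x^2 + 9*x/5 + 2

The best approximation g ∈ W is the orthogonal projection of f onto W. Writing g = a_0 + a_1 x + a_2 x^2, the coefficients solve the normal equations G · a = b where
  G_{ij} = <φ_i, φ_j> and b_i = <f, φ_i>, with φ_0 = 1, φ_1 = x, φ_2 = x^2.
G =
  [2, 0, 2/3]
  [0, 2/3, 0]
  [2/3, 0, 2/5],
b = (2, 6/5, 2/15).
Solving gives a_0 = 2, a_1 = 9/5, a_2 = -3, so
  g(x) = -3*x^2 + 9*x/5 + 2.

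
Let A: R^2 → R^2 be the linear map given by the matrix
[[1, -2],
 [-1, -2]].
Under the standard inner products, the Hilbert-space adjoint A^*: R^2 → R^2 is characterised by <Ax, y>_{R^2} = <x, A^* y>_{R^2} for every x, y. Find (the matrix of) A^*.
A^* = A^T =
[[1, -1],
 [-2, -2]]

For real matrices with standard dot products, the defining identity <Ax, y> = <x, A^* y> gives (Ax)^T y = x^T (A^*) y, i.e. x^T A^T y = x^T (A^*) y. Since this holds for all x, y, we must have A^* = A^T. Therefore
A^* =
[[1, -1],
 [-2, -2]].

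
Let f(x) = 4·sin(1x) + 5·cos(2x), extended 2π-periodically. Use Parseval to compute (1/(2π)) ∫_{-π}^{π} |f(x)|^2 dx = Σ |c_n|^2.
Σ |c_n|^2 = 41/2

Expand |f|^2 and use orthogonality of {sin(nx), cos(mx)} on [-π, π]:
  ∫_{-π}^{π} sin(nx)^2 dx = π, ∫ cos(mx)^2 dx = π, and cross terms integrate to 0.
So ∫_{-π}^{π} f(x)^2 dx = 4^2 · π + 5^2 · π = (16 + 25)π.
Divide by 2π: (16 + 25)/2 = 41/2.
By Parseval, this equals Σ |c_n|^2.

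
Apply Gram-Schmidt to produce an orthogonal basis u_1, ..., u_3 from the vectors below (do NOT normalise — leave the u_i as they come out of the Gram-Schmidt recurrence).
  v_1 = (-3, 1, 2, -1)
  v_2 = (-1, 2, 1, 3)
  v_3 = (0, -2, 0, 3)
Orthogonal basis:
  u_1 = (-3, 1, 2, -1)
  u_2 = (-1/5, 26/15, 7/15, 49/15)
  u_3 = (-10/11, -27/11, 5/11, 13/11)

Apply the Gram-Schmidt recurrence
  u_1 = v_1
  u_i = v_i − Σ_{j<i} ((v_i · u_j) / (u_j · u_j)) · u_j.

Step by step this gives:
  u_1 = (-3, 1, 2, -1)
  u_2 = (-1/5, 26/15, 7/15, 49/15)
  u_3 = (-10/11, -27/11, 5/11, 13/11)

Orthogonality check:
  u_2 · u_1 = 0 (should be 0)
  u_3 · u_1 = 0 (should be 0)
  u_3 · u_2 = 0 (should be 0)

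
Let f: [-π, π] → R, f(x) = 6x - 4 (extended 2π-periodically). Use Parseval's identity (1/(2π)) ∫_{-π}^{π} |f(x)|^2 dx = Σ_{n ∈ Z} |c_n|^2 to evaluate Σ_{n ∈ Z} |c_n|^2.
Σ |c_n|^2 = 12π^2 + 16

Expand and integrate term by term over [-π, π]:
  ∫ (6x)^2 dx = 36·(2π^3/3); ∫ 2·6·(-4)·x dx = 0 (odd integrand); ∫ (-4)^2 dx = 16·2π.
So (1/(2π)) ∫_{-π}^{π} (6x - 4)^2 dx = 36π^2/3 + 16 = 12π^2 + 16.
Parseval ⇒ Σ |c_n|^2 = 12π^2 + 16.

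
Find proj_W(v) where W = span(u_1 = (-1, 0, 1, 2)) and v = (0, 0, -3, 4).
proj_W(v) = (-5/6, 0, 5/6, 5/3)

Set up U = [u_1 | ... | u_1] ∈ R^(4×1). The projector onto W = col(U) is P = U (U^T U)^(-1) U^T.
Compute U^T U =
  [6],
and U^T v = (5).
Solve U^T U · c = U^T v for the coefficients: c = (5/6). The projection is proj_W(v) = U c.
Check: (v - proj_W(v)) · u_1 = 0  (should be 0).
Result: proj_W(v) = (-5/6, 0, 5/6, 5/3).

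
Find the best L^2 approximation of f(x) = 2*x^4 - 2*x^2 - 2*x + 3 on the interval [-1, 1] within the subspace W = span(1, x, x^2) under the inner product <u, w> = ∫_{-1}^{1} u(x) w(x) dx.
g(x) = -2*x^2/7 - 2*x + 99/35

The best approximation g ∈ W is the orthogonal projection of f onto W. Writing g = a_0 + a_1 x + a_2 x^2, the coefficients solve the normal equations G · a = b where
  G_{ij} = <φ_i, φ_j> and b_i = <f, φ_i>, with φ_0 = 1, φ_1 = x, φ_2 = x^2.
G =
  [2, 0, 2/3]
  [0, 2/3, 0]
  [2/3, 0, 2/5],
b = (82/15, -4/3, 62/35).
Solving gives a_0 = 99/35, a_1 = -2, a_2 = -2/7, so
  g(x) = -2*x^2/7 - 2*x + 99/35.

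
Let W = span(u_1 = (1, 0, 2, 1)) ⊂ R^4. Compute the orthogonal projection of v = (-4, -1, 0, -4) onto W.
proj_W(v) = (-4/3, 0, -8/3, -4/3)

Set up U = [u_1 | ... | u_1] ∈ R^(4×1). The projector onto W = col(U) is P = U (U^T U)^(-1) U^T.
Compute U^T U =
  [6],
and U^T v = (-8).
Solve U^T U · c = U^T v for the coefficients: c = (-4/3). The projection is proj_W(v) = U c.
Check: (v - proj_W(v)) · u_1 = 0  (should be 0).
Result: proj_W(v) = (-4/3, 0, -8/3, -4/3).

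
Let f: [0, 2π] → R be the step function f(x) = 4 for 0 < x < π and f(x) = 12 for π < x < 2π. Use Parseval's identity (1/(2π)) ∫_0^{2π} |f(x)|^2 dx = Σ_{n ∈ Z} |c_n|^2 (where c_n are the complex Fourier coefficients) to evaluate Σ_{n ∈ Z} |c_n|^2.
Σ |c_n|^2 = 80

Parseval equates the L^2 energy of f (normalised by 1/(2π)) with the ℓ^2 sum of its Fourier coefficients: (1/(2π)) ∫_0^{2π} |f|^2 = Σ |c_n|^2.
Compute the left side: (1/(2π)) [∫_0^π 4^2 dx + ∫_π^{2π} 12^2 dx] = (1/(2π)) · (16π + 144π) = (16 + 144)/2 = 80.
So Σ_{n ∈ Z} |c_n|^2 = 80.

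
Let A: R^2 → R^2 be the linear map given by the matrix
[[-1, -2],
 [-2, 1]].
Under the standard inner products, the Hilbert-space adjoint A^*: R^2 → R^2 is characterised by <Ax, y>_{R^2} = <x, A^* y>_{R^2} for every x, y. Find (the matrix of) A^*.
A^* = A^T =
[[-1, -2],
 [-2, 1]]

For real matrices with standard dot products, the defining identity <Ax, y> = <x, A^* y> gives (Ax)^T y = x^T (A^*) y, i.e. x^T A^T y = x^T (A^*) y. Since this holds for all x, y, we must have A^* = A^T. Therefore
A^* =
[[-1, -2],
 [-2, 1]].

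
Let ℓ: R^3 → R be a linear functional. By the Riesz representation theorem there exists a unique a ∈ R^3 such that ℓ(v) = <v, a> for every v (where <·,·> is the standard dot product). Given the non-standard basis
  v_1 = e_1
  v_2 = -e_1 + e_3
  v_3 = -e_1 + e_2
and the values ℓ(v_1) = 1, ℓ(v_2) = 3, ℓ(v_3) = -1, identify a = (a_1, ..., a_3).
a = (1, 0, 4)

Write a = (a_1, ..., a_3) in the standard basis. For each basis vector v_i, ℓ(v_i) = <v_i, a> is a linear equation in the a_j's. Collect the n equations into a matrix system V a = ℓ, where row i of V is v_i (expressed in the standard basis). Since V is invertible (lower-triangular with 1s on the diagonal, up to permutation), solve by back-substitution:
  V =
[[1, 0, 0],
 [-1, 0, 1],
 [-1, 1, 0]]
  V a = (1, 3, -1)
Solving gives a = (1, 0, 4).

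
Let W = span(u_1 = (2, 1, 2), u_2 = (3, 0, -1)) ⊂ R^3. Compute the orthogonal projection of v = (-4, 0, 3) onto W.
proj_W(v) = (-301/74, 20/37, 207/74)

Set up U = [u_1 | ... | u_2] ∈ R^(3×2). The projector onto W = col(U) is P = U (U^T U)^(-1) U^T.
Compute U^T U =
  [9, 4]
  [4, 10],
and U^T v = (-2, -15).
Solve U^T U · c = U^T v for the coefficients: c = (20/37, -127/74). The projection is proj_W(v) = U c.
Check: (v - proj_W(v)) · u_1 = 0  (should be 0).
Check: (v - proj_W(v)) · u_2 = 0  (should be 0).
Result: proj_W(v) = (-301/74, 20/37, 207/74).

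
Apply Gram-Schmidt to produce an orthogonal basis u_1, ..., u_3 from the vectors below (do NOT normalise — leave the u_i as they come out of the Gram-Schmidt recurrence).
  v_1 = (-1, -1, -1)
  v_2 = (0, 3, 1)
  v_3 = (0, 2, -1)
Orthogonal basis:
  u_1 = (-1, -1, -1)
  u_2 = (-4/3, 5/3, -1/3)
  u_3 = (5/7, 5/14, -15/14)

Apply the Gram-Schmidt recurrence
  u_1 = v_1
  u_i = v_i − Σ_{j<i} ((v_i · u_j) / (u_j · u_j)) · u_j.

Step by step this gives:
  u_1 = (-1, -1, -1)
  u_2 = (-4/3, 5/3, -1/3)
  u_3 = (5/7, 5/14, -15/14)

Orthogonality check:
  u_2 · u_1 = 0 (should be 0)
  u_3 · u_1 = 0 (should be 0)
  u_3 · u_2 = 0 (should be 0)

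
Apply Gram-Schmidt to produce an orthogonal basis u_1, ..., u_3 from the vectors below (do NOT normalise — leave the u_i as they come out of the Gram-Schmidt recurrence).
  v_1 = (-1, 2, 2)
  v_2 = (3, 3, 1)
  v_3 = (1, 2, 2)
Orthogonal basis:
  u_1 = (-1, 2, 2)
  u_2 = (32/9, 17/9, -1/9)
  u_3 = (16/73, -28/73, 36/73)

Apply the Gram-Schmidt recurrence
  u_1 = v_1
  u_i = v_i − Σ_{j<i} ((v_i · u_j) / (u_j · u_j)) · u_j.

Step by step this gives:
  u_1 = (-1, 2, 2)
  u_2 = (32/9, 17/9, -1/9)
  u_3 = (16/73, -28/73, 36/73)

Orthogonality check:
  u_2 · u_1 = 0 (should be 0)
  u_3 · u_1 = 0 (should be 0)
  u_3 · u_2 = 0 (should be 0)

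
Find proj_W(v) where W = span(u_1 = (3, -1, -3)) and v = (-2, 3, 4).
proj_W(v) = (-63/19, 21/19, 63/19)

Set up U = [u_1 | ... | u_1] ∈ R^(3×1). The projector onto W = col(U) is P = U (U^T U)^(-1) U^T.
Compute U^T U =
  [19],
and U^T v = (-21).
Solve U^T U · c = U^T v for the coefficients: c = (-21/19). The projection is proj_W(v) = U c.
Check: (v - proj_W(v)) · u_1 = 0  (should be 0).
Result: proj_W(v) = (-63/19, 21/19, 63/19).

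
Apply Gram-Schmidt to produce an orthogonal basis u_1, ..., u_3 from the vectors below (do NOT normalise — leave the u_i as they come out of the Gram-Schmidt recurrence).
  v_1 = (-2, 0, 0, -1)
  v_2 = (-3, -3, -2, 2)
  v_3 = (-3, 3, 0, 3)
Orthogonal basis:
  u_1 = (-2, 0, 0, -1)
  u_2 = (-7/5, -3, -2, 14/5)
  u_3 = (-30/19, 66/19, 6/19, 60/19)

Apply the Gram-Schmidt recurrence
  u_1 = v_1
  u_i = v_i − Σ_{j<i} ((v_i · u_j) / (u_j · u_j)) · u_j.

Step by step this gives:
  u_1 = (-2, 0, 0, -1)
  u_2 = (-7/5, -3, -2, 14/5)
  u_3 = (-30/19, 66/19, 6/19, 60/19)

Orthogonality check:
  u_2 · u_1 = 0 (should be 0)
  u_3 · u_1 = 0 (should be 0)
  u_3 · u_2 = 0 (should be 0)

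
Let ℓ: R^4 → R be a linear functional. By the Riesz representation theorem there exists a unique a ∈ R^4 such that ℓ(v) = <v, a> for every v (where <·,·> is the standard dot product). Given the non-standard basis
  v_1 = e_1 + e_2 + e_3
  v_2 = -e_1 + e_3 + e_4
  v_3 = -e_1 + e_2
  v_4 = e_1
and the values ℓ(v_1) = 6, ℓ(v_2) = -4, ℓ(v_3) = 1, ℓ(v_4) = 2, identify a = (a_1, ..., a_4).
a = (2, 3, 1, -3)

Write a = (a_1, ..., a_4) in the standard basis. For each basis vector v_i, ℓ(v_i) = <v_i, a> is a linear equation in the a_j's. Collect the n equations into a matrix system V a = ℓ, where row i of V is v_i (expressed in the standard basis). Since V is invertible (lower-triangular with 1s on the diagonal, up to permutation), solve by back-substitution:
  V =
[[1, 1, 1, 0],
 [-1, 0, 1, 1],
 [-1, 1, 0, 0],
 [1, 0, 0, 0]]
  V a = (6, -4, 1, 2)
Solving gives a = (2, 3, 1, -3).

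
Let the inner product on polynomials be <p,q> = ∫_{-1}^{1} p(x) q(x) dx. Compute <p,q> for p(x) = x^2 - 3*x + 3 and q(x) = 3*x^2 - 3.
<p,q> = -64/5

Expand the product: p(x)·q(x) = 3*x^4 - 9*x^3 + 6*x^2 + 9*x - 9.
∫_{-1}^{1} of each monomial x^k gives [2/(k+1) if k even, 0 if k odd]. Integrating term-by-term (or equivalently evaluating the antiderivative F(x) = 3*x^5/5 - 9*x^4/4 + 2*x^3 + 9*x^2/2 - 9*x at the endpoints):
  F(1) − F(−1) = -83/20 − (173/20) = -64/5.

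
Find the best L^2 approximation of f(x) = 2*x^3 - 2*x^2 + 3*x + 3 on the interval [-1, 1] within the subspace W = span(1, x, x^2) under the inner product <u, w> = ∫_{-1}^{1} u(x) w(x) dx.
g(x) = -2*x^2 + 21*x/5 + 3

The best approximation g ∈ W is the orthogonal projection of f onto W. Writing g = a_0 + a_1 x + a_2 x^2, the coefficients solve the normal equations G · a = b where
  G_{ij} = <φ_i, φ_j> and b_i = <f, φ_i>, with φ_0 = 1, φ_1 = x, φ_2 = x^2.
G =
  [2, 0, 2/3]
  [0, 2/3, 0]
  [2/3, 0, 2/5],
b = (14/3, 14/5, 6/5).
Solving gives a_0 = 3, a_1 = 21/5, a_2 = -2, so
  g(x) = -2*x^2 + 21*x/5 + 3.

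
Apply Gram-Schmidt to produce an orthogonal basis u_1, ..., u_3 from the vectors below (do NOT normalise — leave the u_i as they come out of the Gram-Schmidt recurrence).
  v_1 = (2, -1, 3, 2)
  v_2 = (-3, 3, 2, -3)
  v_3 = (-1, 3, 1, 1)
Orthogonal basis:
  u_1 = (2, -1, 3, 2)
  u_2 = (-2, 5/2, 7/2, -2)
  u_3 = (-9/53, 104/53, -24/53, 97/53)

Apply the Gram-Schmidt recurrence
  u_1 = v_1
  u_i = v_i − Σ_{j<i} ((v_i · u_j) / (u_j · u_j)) · u_j.

Step by step this gives:
  u_1 = (2, -1, 3, 2)
  u_2 = (-2, 5/2, 7/2, -2)
  u_3 = (-9/53, 104/53, -24/53, 97/53)

Orthogonality check:
  u_2 · u_1 = 0 (should be 0)
  u_3 · u_1 = 0 (should be 0)
  u_3 · u_2 = 0 (should be 0)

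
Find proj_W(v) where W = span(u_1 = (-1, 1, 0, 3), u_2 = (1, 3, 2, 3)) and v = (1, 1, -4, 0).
proj_W(v) = (-2/3, -2/3, -2/3, 0)

Set up U = [u_1 | ... | u_2] ∈ R^(4×2). The projector onto W = col(U) is P = U (U^T U)^(-1) U^T.
Compute U^T U =
  [11, 11]
  [11, 23],
and U^T v = (0, -4).
Solve U^T U · c = U^T v for the coefficients: c = (1/3, -1/3). The projection is proj_W(v) = U c.
Check: (v - proj_W(v)) · u_1 = 0  (should be 0).
Check: (v - proj_W(v)) · u_2 = 0  (should be 0).
Result: proj_W(v) = (-2/3, -2/3, -2/3, 0).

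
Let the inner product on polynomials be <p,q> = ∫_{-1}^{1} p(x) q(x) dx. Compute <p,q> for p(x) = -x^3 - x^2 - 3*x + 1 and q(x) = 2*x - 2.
<p,q> = -112/15

Expand the product: p(x)·q(x) = -2*x^4 - 4*x^2 + 8*x - 2.
∫_{-1}^{1} of each monomial x^k gives [2/(k+1) if k even, 0 if k odd]. Integrating term-by-term (or equivalently evaluating the antiderivative F(x) = -2*x^5/5 - 4*x^3/3 + 4*x^2 - 2*x at the endpoints):
  F(1) − F(−1) = 4/15 − (116/15) = -112/15.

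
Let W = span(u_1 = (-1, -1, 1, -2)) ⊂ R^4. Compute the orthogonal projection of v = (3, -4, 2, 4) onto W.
proj_W(v) = (5/7, 5/7, -5/7, 10/7)

Set up U = [u_1 | ... | u_1] ∈ R^(4×1). The projector onto W = col(U) is P = U (U^T U)^(-1) U^T.
Compute U^T U =
  [7],
and U^T v = (-5).
Solve U^T U · c = U^T v for the coefficients: c = (-5/7). The projection is proj_W(v) = U c.
Check: (v - proj_W(v)) · u_1 = 0  (should be 0).
Result: proj_W(v) = (5/7, 5/7, -5/7, 10/7).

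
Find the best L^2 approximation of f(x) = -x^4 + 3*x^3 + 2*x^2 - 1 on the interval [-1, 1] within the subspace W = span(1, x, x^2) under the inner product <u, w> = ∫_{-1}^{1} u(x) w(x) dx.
g(x) = 8*x^2/7 + 9*x/5 - 32/35

The best approximation g ∈ W is the orthogonal projection of f onto W. Writing g = a_0 + a_1 x + a_2 x^2, the coefficients solve the normal equations G · a = b where
  G_{ij} = <φ_i, φ_j> and b_i = <f, φ_i>, with φ_0 = 1, φ_1 = x, φ_2 = x^2.
G =
  [2, 0, 2/3]
  [0, 2/3, 0]
  [2/3, 0, 2/5],
b = (-16/15, 6/5, -16/105).
Solving gives a_0 = -32/35, a_1 = 9/5, a_2 = 8/7, so
  g(x) = 8*x^2/7 + 9*x/5 - 32/35.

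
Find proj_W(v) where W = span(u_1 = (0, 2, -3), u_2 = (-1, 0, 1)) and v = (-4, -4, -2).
proj_W(v) = (-20/17, 4/17, 14/17)

Set up U = [u_1 | ... | u_2] ∈ R^(3×2). The projector onto W = col(U) is P = U (U^T U)^(-1) U^T.
Compute U^T U =
  [13, -3]
  [-3, 2],
and U^T v = (-2, 2).
Solve U^T U · c = U^T v for the coefficients: c = (2/17, 20/17). The projection is proj_W(v) = U c.
Check: (v - proj_W(v)) · u_1 = 0  (should be 0).
Check: (v - proj_W(v)) · u_2 = 0  (should be 0).
Result: proj_W(v) = (-20/17, 4/17, 14/17).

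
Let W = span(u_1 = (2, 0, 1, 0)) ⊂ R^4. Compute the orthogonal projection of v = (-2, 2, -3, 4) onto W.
proj_W(v) = (-14/5, 0, -7/5, 0)

Set up U = [u_1 | ... | u_1] ∈ R^(4×1). The projector onto W = col(U) is P = U (U^T U)^(-1) U^T.
Compute U^T U =
  [5],
and U^T v = (-7).
Solve U^T U · c = U^T v for the coefficients: c = (-7/5). The projection is proj_W(v) = U c.
Check: (v - proj_W(v)) · u_1 = 0  (should be 0).
Result: proj_W(v) = (-14/5, 0, -7/5, 0).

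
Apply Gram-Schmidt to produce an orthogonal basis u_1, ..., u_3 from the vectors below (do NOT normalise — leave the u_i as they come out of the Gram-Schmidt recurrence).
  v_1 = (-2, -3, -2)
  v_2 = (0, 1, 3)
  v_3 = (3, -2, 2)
Orthogonal basis:
  u_1 = (-2, -3, -2)
  u_2 = (-18/17, -10/17, 33/17)
  u_3 = (259/89, -222/89, 74/89)

Apply the Gram-Schmidt recurrence
  u_1 = v_1
  u_i = v_i − Σ_{j<i} ((v_i · u_j) / (u_j · u_j)) · u_j.

Step by step this gives:
  u_1 = (-2, -3, -2)
  u_2 = (-18/17, -10/17, 33/17)
  u_3 = (259/89, -222/89, 74/89)

Orthogonality check:
  u_2 · u_1 = 0 (should be 0)
  u_3 · u_1 = 0 (should be 0)
  u_3 · u_2 = 0 (should be 0)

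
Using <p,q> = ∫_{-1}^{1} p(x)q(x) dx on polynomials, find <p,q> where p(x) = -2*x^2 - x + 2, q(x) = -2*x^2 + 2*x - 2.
<p,q> = -116/15

Expand the product: p(x)·q(x) = 4*x^4 - 2*x^3 - 2*x^2 + 6*x - 4.
∫_{-1}^{1} of each monomial x^k gives [2/(k+1) if k even, 0 if k odd]. Integrating term-by-term (or equivalently evaluating the antiderivative F(x) = 4*x^5/5 - x^4/2 - 2*x^3/3 + 3*x^2 - 4*x at the endpoints):
  F(1) − F(−1) = -41/30 − (191/30) = -116/15.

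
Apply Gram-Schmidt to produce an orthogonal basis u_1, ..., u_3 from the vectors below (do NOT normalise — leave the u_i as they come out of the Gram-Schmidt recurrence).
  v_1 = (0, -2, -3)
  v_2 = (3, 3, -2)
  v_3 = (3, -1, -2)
Orthogonal basis:
  u_1 = (0, -2, -3)
  u_2 = (3, 3, -2)
  u_3 = (18/11, -162/143, 108/143)

Apply the Gram-Schmidt recurrence
  u_1 = v_1
  u_i = v_i − Σ_{j<i} ((v_i · u_j) / (u_j · u_j)) · u_j.

Step by step this gives:
  u_1 = (0, -2, -3)
  u_2 = (3, 3, -2)
  u_3 = (18/11, -162/143, 108/143)

Orthogonality check:
  u_2 · u_1 = 0 (should be 0)
  u_3 · u_1 = 0 (should be 0)
  u_3 · u_2 = 0 (should be 0)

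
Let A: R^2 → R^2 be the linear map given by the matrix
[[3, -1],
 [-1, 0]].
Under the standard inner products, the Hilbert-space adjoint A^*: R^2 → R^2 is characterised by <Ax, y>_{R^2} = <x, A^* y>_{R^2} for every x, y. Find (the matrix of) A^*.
A^* = A^T =
[[3, -1],
 [-1, 0]]

For real matrices with standard dot products, the defining identity <Ax, y> = <x, A^* y> gives (Ax)^T y = x^T (A^*) y, i.e. x^T A^T y = x^T (A^*) y. Since this holds for all x, y, we must have A^* = A^T. Therefore
A^* =
[[3, -1],
 [-1, 0]].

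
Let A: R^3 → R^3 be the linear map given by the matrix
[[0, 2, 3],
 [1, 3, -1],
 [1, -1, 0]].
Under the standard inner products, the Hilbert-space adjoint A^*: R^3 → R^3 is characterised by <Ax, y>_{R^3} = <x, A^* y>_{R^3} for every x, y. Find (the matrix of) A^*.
A^* = A^T =
[[0, 1, 1],
 [2, 3, -1],
 [3, -1, 0]]

For real matrices with standard dot products, the defining identity <Ax, y> = <x, A^* y> gives (Ax)^T y = x^T (A^*) y, i.e. x^T A^T y = x^T (A^*) y. Since this holds for all x, y, we must have A^* = A^T. Therefore
A^* =
[[0, 1, 1],
 [2, 3, -1],
 [3, -1, 0]].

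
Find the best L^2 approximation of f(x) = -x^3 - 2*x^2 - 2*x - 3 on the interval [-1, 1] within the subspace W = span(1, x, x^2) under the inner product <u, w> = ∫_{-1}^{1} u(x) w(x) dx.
g(x) = -2*x^2 - 13*x/5 - 3

The best approximation g ∈ W is the orthogonal projection of f onto W. Writing g = a_0 + a_1 x + a_2 x^2, the coefficients solve the normal equations G · a = b where
  G_{ij} = <φ_i, φ_j> and b_i = <f, φ_i>, with φ_0 = 1, φ_1 = x, φ_2 = x^2.
G =
  [2, 0, 2/3]
  [0, 2/3, 0]
  [2/3, 0, 2/5],
b = (-22/3, -26/15, -14/5).
Solving gives a_0 = -3, a_1 = -13/5, a_2 = -2, so
  g(x) = -2*x^2 - 13*x/5 - 3.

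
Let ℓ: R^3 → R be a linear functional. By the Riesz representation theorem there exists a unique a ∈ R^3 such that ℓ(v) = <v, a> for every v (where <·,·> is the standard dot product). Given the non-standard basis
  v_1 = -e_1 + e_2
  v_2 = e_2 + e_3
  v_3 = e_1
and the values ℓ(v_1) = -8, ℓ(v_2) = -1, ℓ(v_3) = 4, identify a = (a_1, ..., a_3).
a = (4, -4, 3)

Write a = (a_1, ..., a_3) in the standard basis. For each basis vector v_i, ℓ(v_i) = <v_i, a> is a linear equation in the a_j's. Collect the n equations into a matrix system V a = ℓ, where row i of V is v_i (expressed in the standard basis). Since V is invertible (lower-triangular with 1s on the diagonal, up to permutation), solve by back-substitution:
  V =
[[-1, 1, 0],
 [0, 1, 1],
 [1, 0, 0]]
  V a = (-8, -1, 4)
Solving gives a = (4, -4, 3).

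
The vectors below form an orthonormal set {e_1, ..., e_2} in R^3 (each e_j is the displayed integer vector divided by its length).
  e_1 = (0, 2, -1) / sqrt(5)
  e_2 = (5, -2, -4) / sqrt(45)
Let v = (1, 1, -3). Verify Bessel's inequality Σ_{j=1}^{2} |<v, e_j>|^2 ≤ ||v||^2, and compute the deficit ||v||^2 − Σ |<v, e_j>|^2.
Σ |<v, e_j>|^2 = 10; ||v||^2 = 11; deficit = 1

Write each e_j = u_j / sqrt(<u_j, u_j>) where u_j is the displayed integer vector. Then <v, e_j> = <v, u_j> / sqrt(<u_j, u_j>), so |<v, e_j>|^2 = <v, u_j>^2 / <u_j, u_j>.
Coefficients: <v, e_1> = 5/sqrt(5), <v, e_2> = 15/sqrt(45).
Square and sum: Σ |<v, e_j>|^2 = 10.
Compute ||v||^2 = v·v = 11.
Deficit = 11 − 10 = 1 ≥ 0, confirming Bessel's inequality. (The deficit equals ||v − Σ <v,e_j> e_j||^2, the squared distance from v to span{e_j}.)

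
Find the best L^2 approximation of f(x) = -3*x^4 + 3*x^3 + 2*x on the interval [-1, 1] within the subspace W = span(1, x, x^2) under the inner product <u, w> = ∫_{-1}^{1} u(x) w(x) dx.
g(x) = -18*x^2/7 + 19*x/5 + 9/35

The best approximation g ∈ W is the orthogonal projection of f onto W. Writing g = a_0 + a_1 x + a_2 x^2, the coefficients solve the normal equations G · a = b where
  G_{ij} = <φ_i, φ_j> and b_i = <f, φ_i>, with φ_0 = 1, φ_1 = x, φ_2 = x^2.
G =
  [2, 0, 2/3]
  [0, 2/3, 0]
  [2/3, 0, 2/5],
b = (-6/5, 38/15, -6/7).
Solving gives a_0 = 9/35, a_1 = 19/5, a_2 = -18/7, so
  g(x) = -18*x^2/7 + 19*x/5 + 9/35.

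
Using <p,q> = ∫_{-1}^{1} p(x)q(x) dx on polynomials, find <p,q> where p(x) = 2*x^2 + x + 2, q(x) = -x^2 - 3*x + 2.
<p,q> = 98/15

Expand the product: p(x)·q(x) = -2*x^4 - 7*x^3 - x^2 - 4*x + 4.
∫_{-1}^{1} of each monomial x^k gives [2/(k+1) if k even, 0 if k odd]. Integrating term-by-term (or equivalently evaluating the antiderivative F(x) = -2*x^5/5 - 7*x^4/4 - x^3/3 - 2*x^2 + 4*x at the endpoints):
  F(1) − F(−1) = -29/60 − (-421/60) = 98/15.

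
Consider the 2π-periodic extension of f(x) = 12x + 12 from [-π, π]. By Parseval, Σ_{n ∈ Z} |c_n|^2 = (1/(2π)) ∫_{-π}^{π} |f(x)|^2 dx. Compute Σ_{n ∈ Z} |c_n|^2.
Σ |c_n|^2 = 48π^2 + 144

Expand and integrate term by term over [-π, π]:
  ∫ (12x)^2 dx = 144·(2π^3/3); ∫ 2·12·(12)·x dx = 0 (odd integrand); ∫ 12^2 dx = 144·2π.
So (1/(2π)) ∫_{-π}^{π} (12x + 12)^2 dx = 144π^2/3 + 144 = 48π^2 + 144.
Parseval ⇒ Σ |c_n|^2 = 48π^2 + 144.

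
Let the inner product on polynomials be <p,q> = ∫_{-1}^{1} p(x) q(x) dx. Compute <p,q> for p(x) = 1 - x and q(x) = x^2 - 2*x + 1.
<p,q> = 4

Expand the product: p(x)·q(x) = -x^3 + 3*x^2 - 3*x + 1.
∫_{-1}^{1} of each monomial x^k gives [2/(k+1) if k even, 0 if k odd]. Integrating term-by-term (or equivalently evaluating the antiderivative F(x) = -x^4/4 + x^3 - 3*x^2/2 + x at the endpoints):
  F(1) − F(−1) = 1/4 − (-15/4) = 4.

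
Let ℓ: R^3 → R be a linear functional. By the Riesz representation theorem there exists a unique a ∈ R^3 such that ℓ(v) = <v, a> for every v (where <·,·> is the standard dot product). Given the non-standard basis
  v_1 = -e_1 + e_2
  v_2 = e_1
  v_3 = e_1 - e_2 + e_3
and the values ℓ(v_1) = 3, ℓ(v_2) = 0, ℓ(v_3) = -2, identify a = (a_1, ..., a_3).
a = (0, 3, 1)

Write a = (a_1, ..., a_3) in the standard basis. For each basis vector v_i, ℓ(v_i) = <v_i, a> is a linear equation in the a_j's. Collect the n equations into a matrix system V a = ℓ, where row i of V is v_i (expressed in the standard basis). Since V is invertible (lower-triangular with 1s on the diagonal, up to permutation), solve by back-substitution:
  V =
[[-1, 1, 0],
 [1, 0, 0],
 [1, -1, 1]]
  V a = (3, 0, -2)
Solving gives a = (0, 3, 1).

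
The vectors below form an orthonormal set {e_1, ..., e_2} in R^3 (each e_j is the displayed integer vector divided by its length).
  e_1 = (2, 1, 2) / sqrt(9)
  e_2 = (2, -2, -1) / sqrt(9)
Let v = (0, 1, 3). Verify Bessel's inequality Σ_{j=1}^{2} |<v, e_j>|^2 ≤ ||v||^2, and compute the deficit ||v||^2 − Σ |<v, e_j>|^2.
Σ |<v, e_j>|^2 = 74/9; ||v||^2 = 10; deficit = 16/9

Write each e_j = u_j / sqrt(<u_j, u_j>) where u_j is the displayed integer vector. Then <v, e_j> = <v, u_j> / sqrt(<u_j, u_j>), so |<v, e_j>|^2 = <v, u_j>^2 / <u_j, u_j>.
Coefficients: <v, e_1> = 7/sqrt(9), <v, e_2> = -5/sqrt(9).
Square and sum: Σ |<v, e_j>|^2 = 74/9.
Compute ||v||^2 = v·v = 10.
Deficit = 10 − 74/9 = 16/9 ≥ 0, confirming Bessel's inequality. (The deficit equals ||v − Σ <v,e_j> e_j||^2, the squared distance from v to span{e_j}.)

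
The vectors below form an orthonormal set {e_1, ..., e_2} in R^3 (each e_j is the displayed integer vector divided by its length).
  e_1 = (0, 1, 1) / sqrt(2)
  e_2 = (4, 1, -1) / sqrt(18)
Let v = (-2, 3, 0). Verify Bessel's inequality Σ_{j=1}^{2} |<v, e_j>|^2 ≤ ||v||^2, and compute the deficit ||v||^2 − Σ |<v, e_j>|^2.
Σ |<v, e_j>|^2 = 53/9; ||v||^2 = 13; deficit = 64/9

Write each e_j = u_j / sqrt(<u_j, u_j>) where u_j is the displayed integer vector. Then <v, e_j> = <v, u_j> / sqrt(<u_j, u_j>), so |<v, e_j>|^2 = <v, u_j>^2 / <u_j, u_j>.
Coefficients: <v, e_1> = 3/sqrt(2), <v, e_2> = -5/sqrt(18).
Square and sum: Σ |<v, e_j>|^2 = 53/9.
Compute ||v||^2 = v·v = 13.
Deficit = 13 − 53/9 = 64/9 ≥ 0, confirming Bessel's inequality. (The deficit equals ||v − Σ <v,e_j> e_j||^2, the squared distance from v to span{e_j}.)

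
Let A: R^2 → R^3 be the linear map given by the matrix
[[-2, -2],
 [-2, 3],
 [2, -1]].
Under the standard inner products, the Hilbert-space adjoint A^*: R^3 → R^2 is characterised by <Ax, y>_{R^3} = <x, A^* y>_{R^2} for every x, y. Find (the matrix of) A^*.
A^* = A^T =
[[-2, -2, 2],
 [-2, 3, -1]]

For real matrices with standard dot products, the defining identity <Ax, y> = <x, A^* y> gives (Ax)^T y = x^T (A^*) y, i.e. x^T A^T y = x^T (A^*) y. Since this holds for all x, y, we must have A^* = A^T. Therefore
A^* =
[[-2, -2, 2],
 [-2, 3, -1]].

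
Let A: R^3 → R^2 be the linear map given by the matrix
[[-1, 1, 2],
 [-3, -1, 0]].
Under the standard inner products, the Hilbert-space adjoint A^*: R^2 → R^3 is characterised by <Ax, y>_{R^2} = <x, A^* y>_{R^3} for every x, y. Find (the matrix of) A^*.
A^* = A^T =
[[-1, -3],
 [1, -1],
 [2, 0]]

For real matrices with standard dot products, the defining identity <Ax, y> = <x, A^* y> gives (Ax)^T y = x^T (A^*) y, i.e. x^T A^T y = x^T (A^*) y. Since this holds for all x, y, we must have A^* = A^T. Therefore
A^* =
[[-1, -3],
 [1, -1],
 [2, 0]].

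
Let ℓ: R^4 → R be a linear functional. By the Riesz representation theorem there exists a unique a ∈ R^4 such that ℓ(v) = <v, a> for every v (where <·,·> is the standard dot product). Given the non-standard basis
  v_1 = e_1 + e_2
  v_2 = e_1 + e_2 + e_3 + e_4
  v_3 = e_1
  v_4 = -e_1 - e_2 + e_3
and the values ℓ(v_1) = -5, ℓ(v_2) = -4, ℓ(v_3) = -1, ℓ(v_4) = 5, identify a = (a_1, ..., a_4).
a = (-1, -4, 0, 1)

Write a = (a_1, ..., a_4) in the standard basis. For each basis vector v_i, ℓ(v_i) = <v_i, a> is a linear equation in the a_j's. Collect the n equations into a matrix system V a = ℓ, where row i of V is v_i (expressed in the standard basis). Since V is invertible (lower-triangular with 1s on the diagonal, up to permutation), solve by back-substitution:
  V =
[[1, 1, 0, 0],
 [1, 1, 1, 1],
 [1, 0, 0, 0],
 [-1, -1, 1, 0]]
  V a = (-5, -4, -1, 5)
Solving gives a = (-1, -4, 0, 1).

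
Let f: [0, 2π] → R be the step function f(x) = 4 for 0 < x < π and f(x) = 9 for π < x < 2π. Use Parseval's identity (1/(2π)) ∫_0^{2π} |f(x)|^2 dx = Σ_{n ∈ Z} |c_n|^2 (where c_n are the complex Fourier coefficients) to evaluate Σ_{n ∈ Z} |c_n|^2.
Σ |c_n|^2 = 97/2

Parseval equates the L^2 energy of f (normalised by 1/(2π)) with the ℓ^2 sum of its Fourier coefficients: (1/(2π)) ∫_0^{2π} |f|^2 = Σ |c_n|^2.
Compute the left side: (1/(2π)) [∫_0^π 4^2 dx + ∫_π^{2π} 9^2 dx] = (1/(2π)) · (16π + 81π) = (16 + 81)/2 = 97/2.
So Σ_{n ∈ Z} |c_n|^2 = 97/2.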